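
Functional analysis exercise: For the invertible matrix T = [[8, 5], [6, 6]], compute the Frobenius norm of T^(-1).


det(T) = 8*6 - 5*6 = 18
T^(-1) = (1/18) * [[6, -5], [-6, 8]] = [[0.3333, -0.2778], [-0.3333, 0.4444]]
||T^(-1)||_F^2 = 0.3333^2 + (-0.2778)^2 + (-0.3333)^2 + 0.4444^2 = 0.4969
||T^(-1)||_F = sqrt(0.4969) = 0.7049

0.7049


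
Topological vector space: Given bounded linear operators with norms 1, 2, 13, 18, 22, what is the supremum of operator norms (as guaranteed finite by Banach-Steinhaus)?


By the Uniform Boundedness Principle, the supremum of norms is finite.
sup_k ||T_k|| = max(1, 2, 13, 18, 22) = 22

22


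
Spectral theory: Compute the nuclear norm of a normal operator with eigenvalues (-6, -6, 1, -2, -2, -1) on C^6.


For a normal operator, singular values equal |eigenvalues|.
Trace norm = sum |lambda_i| = 6 + 6 + 1 + 2 + 2 + 1
= 18

18


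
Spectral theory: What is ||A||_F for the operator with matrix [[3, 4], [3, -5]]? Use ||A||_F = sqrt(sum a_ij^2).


||A||_F^2 = sum a_ij^2
= 3^2 + 4^2 + 3^2 + (-5)^2
= 9 + 16 + 9 + 25 = 59
||A||_F = sqrt(59) = 7.6811

7.6811


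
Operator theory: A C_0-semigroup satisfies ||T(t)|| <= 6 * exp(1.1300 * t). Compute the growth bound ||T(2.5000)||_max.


||T(2.5000)|| <= 6 * exp(1.1300 * 2.5000)
= 6 * exp(2.8250)
= 6 * 16.8609
= 101.1657

101.1657


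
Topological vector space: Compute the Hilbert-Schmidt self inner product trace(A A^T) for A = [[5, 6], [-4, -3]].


trace(A * A^T) = sum of squares of all entries
= 5^2 + 6^2 + (-4)^2 + (-3)^2
= 25 + 36 + 16 + 9
= 86

86


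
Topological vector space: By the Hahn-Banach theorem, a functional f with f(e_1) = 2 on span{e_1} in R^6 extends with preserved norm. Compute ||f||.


The norm of f is given by ||f|| = sup_{||x||=1} |f(x)|.
On span{e_1}, ||e_1|| = 1, so ||f|| = |f(e_1)| / ||e_1||
= |2| / 1 = 2.0000

2.0000


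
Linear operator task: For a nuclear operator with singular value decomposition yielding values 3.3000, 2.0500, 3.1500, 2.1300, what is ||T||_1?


The nuclear norm is the sum of all singular values.
||T||_1 = 3.3000 + 2.0500 + 3.1500 + 2.1300
= 10.6300

10.6300


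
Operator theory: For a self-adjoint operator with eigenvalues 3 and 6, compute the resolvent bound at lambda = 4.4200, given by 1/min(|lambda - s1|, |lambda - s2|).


dist(4.4200, {3, 6}) = min(|4.4200 - 3|, |4.4200 - 6|)
= min(1.4200, 1.5800) = 1.4200
Resolvent bound = 1/1.4200 = 0.7042

0.7042


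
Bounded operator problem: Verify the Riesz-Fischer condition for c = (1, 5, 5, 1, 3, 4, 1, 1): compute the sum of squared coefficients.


sum |c_n|^2 = 1^2 + 5^2 + 5^2 + 1^2 + 3^2 + 4^2 + 1^2 + 1^2
= 1 + 25 + 25 + 1 + 9 + 16 + 1 + 1
= 79

79


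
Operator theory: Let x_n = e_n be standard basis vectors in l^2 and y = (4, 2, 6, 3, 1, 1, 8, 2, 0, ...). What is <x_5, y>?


x_5 = e_5 is the standard basis vector with 1 in position 5.
<x_5, y> = y_5 = 1
As n -> infinity, <x_n, y> -> 0, confirming weak convergence of (x_n) to 0.

1


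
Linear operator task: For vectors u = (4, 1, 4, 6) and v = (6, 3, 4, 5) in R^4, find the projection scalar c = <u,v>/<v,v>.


Computing <u,v> = 4*6 + 1*3 + 4*4 + 6*5 = 73
Computing <v,v> = 6^2 + 3^2 + 4^2 + 5^2 = 86
Projection coefficient = 73/86 = 0.8488

0.8488


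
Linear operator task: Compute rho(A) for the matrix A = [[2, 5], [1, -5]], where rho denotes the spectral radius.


For a 2x2 matrix, eigenvalues satisfy lambda^2 - (trace)*lambda + det = 0
trace = 2 + -5 = -3
det = 2*-5 - 5*1 = -15
discriminant = (-3)^2 - 4*(-15) = 69
spectral radius = max |eigenvalue| = 5.6533

5.6533


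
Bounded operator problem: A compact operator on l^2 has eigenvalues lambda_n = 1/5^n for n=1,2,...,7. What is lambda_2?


The eigenvalue formula gives lambda_2 = 1/5^2
= 1/25
= 0.0400

0.0400


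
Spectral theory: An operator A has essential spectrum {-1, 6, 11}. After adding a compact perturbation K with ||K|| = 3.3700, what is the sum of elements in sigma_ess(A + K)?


By Weyl's theorem, the essential spectrum is invariant under compact perturbations.
sigma_ess(A + K) = sigma_ess(A) = {-1, 6, 11}
Sum = -1 + 6 + 11 = 16

16


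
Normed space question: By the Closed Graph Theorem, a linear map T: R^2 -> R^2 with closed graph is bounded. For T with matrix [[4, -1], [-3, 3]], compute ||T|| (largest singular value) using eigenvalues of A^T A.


A^T A = [[25, -13], [-13, 10]]
trace(A^T A) = 35, det(A^T A) = 81
discriminant = 35^2 - 4*81 = 901
Largest eigenvalue of A^T A = (trace + sqrt(disc))/2 = 32.5083
||T|| = sqrt(32.5083) = 5.7016

5.7016


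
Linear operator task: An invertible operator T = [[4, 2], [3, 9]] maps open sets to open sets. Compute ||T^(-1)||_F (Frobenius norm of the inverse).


det(T) = 4*9 - 2*3 = 30
T^(-1) = (1/30) * [[9, -2], [-3, 4]] = [[0.3000, -0.0667], [-0.1000, 0.1333]]
||T^(-1)||_F^2 = 0.3000^2 + (-0.0667)^2 + (-0.1000)^2 + 0.1333^2 = 0.1222
||T^(-1)||_F = sqrt(0.1222) = 0.3496

0.3496


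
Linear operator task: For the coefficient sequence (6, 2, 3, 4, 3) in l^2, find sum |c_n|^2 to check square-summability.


sum |c_n|^2 = 6^2 + 2^2 + 3^2 + 4^2 + 3^2
= 36 + 4 + 9 + 16 + 9
= 74

74


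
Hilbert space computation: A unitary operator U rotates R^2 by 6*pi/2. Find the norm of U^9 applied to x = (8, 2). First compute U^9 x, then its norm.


U is a rotation by theta = 6*pi/2
U^9 = rotation by 9*theta = 54*pi/2 = 2*pi/2 (mod 2*pi)
cos(2*pi/2) = -1.0000, sin(2*pi/2) = 0.0000
U^9 x = (-1.0000 * 8 - 0.0000 * 2, 0.0000 * 8 + -1.0000 * 2)
= (-8.0000, -2.0000)
||U^9 x|| = sqrt((-8.0000)^2 + (-2.0000)^2) = sqrt(68.0000) = 8.2462

8.2462


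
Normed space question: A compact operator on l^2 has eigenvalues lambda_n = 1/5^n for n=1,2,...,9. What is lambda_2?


The eigenvalue formula gives lambda_2 = 1/5^2
= 1/25
= 0.0400

0.0400


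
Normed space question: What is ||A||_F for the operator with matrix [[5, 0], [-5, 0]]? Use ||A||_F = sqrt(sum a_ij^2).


||A||_F^2 = sum a_ij^2
= 5^2 + 0^2 + (-5)^2 + 0^2
= 25 + 0 + 25 + 0 = 50
||A||_F = sqrt(50) = 7.0711

7.0711


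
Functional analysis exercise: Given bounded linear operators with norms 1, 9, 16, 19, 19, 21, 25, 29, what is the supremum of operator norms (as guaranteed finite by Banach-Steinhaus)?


By the Uniform Boundedness Principle, the supremum of norms is finite.
sup_k ||T_k|| = max(1, 9, 16, 19, 19, 21, 25, 29) = 29

29


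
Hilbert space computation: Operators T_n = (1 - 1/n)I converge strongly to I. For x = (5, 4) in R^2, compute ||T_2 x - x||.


T_2 x - x = (1 - 1/2)x - x = -x/2
||x|| = sqrt(41) = 6.4031
||T_2 x - x|| = ||x||/2 = 6.4031/2 = 3.2016

3.2016


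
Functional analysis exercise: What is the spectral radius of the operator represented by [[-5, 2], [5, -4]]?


For a 2x2 matrix, eigenvalues satisfy lambda^2 - (trace)*lambda + det = 0
trace = -5 + -4 = -9
det = -5*-4 - 2*5 = 10
discriminant = (-9)^2 - 4*(10) = 41
spectral radius = max |eigenvalue| = 7.7016

7.7016


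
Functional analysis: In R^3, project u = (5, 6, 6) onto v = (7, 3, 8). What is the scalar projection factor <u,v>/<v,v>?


Computing <u,v> = 5*7 + 6*3 + 6*8 = 101
Computing <v,v> = 7^2 + 3^2 + 8^2 = 122
Projection coefficient = 101/122 = 0.8279

0.8279


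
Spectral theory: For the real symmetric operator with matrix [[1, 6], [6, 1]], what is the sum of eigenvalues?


For a self-adjoint (symmetric) matrix, the eigenvalues are real.
The sum of eigenvalues equals the trace of the matrix.
trace = 1 + 1 = 2

2


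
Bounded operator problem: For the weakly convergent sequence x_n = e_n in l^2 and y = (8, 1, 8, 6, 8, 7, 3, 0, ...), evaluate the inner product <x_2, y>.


x_2 = e_2 is the standard basis vector with 1 in position 2.
<x_2, y> = y_2 = 1
As n -> infinity, <x_n, y> -> 0, confirming weak convergence of (x_n) to 0.

1


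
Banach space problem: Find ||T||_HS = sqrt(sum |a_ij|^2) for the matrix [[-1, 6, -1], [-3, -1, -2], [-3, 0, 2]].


The Hilbert-Schmidt norm is sqrt(sum of squares of all entries).
Sum of squares = (-1)^2 + 6^2 + (-1)^2 + (-3)^2 + (-1)^2 + (-2)^2 + (-3)^2 + 0^2 + 2^2
= 1 + 36 + 1 + 9 + 1 + 4 + 9 + 0 + 4 = 65
||T||_HS = sqrt(65) = 8.0623

8.0623


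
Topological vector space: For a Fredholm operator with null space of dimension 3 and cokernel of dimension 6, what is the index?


The Fredholm index is defined as ind(T) = dim(ker T) - dim(coker T)
= 3 - 6
= -3

-3


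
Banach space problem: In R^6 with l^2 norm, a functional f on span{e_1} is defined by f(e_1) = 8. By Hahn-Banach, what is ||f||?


The norm of f is given by ||f|| = sup_{||x||=1} |f(x)|.
On span{e_1}, ||e_1|| = 1, so ||f|| = |f(e_1)| / ||e_1||
= |8| / 1 = 8.0000

8.0000


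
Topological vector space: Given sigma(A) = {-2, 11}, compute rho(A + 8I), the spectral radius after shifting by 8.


Spectrum of A + 8I = {6, 19}
Spectral radius = max |lambda| over the shifted spectrum
= max(6, 19) = 19

19


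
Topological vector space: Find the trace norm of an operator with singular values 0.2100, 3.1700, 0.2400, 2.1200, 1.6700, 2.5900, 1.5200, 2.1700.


The nuclear norm is the sum of all singular values.
||T||_1 = 0.2100 + 3.1700 + 0.2400 + 2.1200 + 1.6700 + 2.5900 + 1.5200 + 2.1700
= 13.6900

13.6900


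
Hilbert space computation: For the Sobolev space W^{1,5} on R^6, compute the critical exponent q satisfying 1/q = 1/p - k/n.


Using the Sobolev embedding formula: 1/q = 1/p - k/n
1/q = 1/5 - 1/6 = 1/30
q = 1/(1/30) = 30

30.0000


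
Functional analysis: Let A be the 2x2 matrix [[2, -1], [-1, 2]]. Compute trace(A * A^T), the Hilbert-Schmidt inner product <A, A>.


trace(A * A^T) = sum of squares of all entries
= 2^2 + (-1)^2 + (-1)^2 + 2^2
= 4 + 1 + 1 + 4
= 10

10


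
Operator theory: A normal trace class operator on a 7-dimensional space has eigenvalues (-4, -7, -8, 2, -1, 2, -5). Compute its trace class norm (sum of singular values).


For a normal operator, singular values equal |eigenvalues|.
Trace norm = sum |lambda_i| = 4 + 7 + 8 + 2 + 1 + 2 + 5
= 29

29


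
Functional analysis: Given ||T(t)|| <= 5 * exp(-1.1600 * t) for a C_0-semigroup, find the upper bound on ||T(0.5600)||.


||T(0.5600)|| <= 5 * exp(-1.1600 * 0.5600)
= 5 * exp(-0.6496)
= 5 * 0.5223
= 2.6113

2.6113


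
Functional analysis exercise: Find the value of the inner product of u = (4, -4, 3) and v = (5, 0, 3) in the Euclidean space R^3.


Computing the standard inner product <u, v> = sum u_i * v_i
= 4*5 + -4*0 + 3*3
= 20 + 0 + 9
= 29

29


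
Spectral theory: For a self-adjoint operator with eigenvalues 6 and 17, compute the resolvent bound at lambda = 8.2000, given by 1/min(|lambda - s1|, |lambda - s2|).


dist(8.2000, {6, 17}) = min(|8.2000 - 6|, |8.2000 - 17|)
= min(2.2000, 8.8000) = 2.2000
Resolvent bound = 1/2.2000 = 0.4545

0.4545


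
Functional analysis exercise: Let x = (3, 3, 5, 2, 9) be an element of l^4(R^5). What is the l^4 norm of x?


The l^4 norm = (sum |x_i|^4)^(1/4)
Sum of 4th powers = 81 + 81 + 625 + 16 + 6561 = 7364
||x||_4 = (7364)^(1/4) = 9.2636

9.2636


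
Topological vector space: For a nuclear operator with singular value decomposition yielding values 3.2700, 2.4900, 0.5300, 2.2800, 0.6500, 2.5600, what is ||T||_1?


The nuclear norm is the sum of all singular values.
||T||_1 = 3.2700 + 2.4900 + 0.5300 + 2.2800 + 0.6500 + 2.5600
= 11.7800

11.7800


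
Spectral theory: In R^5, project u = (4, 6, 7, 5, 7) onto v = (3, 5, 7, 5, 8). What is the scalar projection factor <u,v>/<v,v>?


Computing <u,v> = 4*3 + 6*5 + 7*7 + 5*5 + 7*8 = 172
Computing <v,v> = 3^2 + 5^2 + 7^2 + 5^2 + 8^2 = 172
Projection coefficient = 172/172 = 1.0000

1.0000


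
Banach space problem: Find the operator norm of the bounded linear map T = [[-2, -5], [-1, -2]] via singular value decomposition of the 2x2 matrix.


A^T A = [[5, 12], [12, 29]]
trace(A^T A) = 34, det(A^T A) = 1
discriminant = 34^2 - 4*1 = 1152
Largest eigenvalue of A^T A = (trace + sqrt(disc))/2 = 33.9706
||T|| = sqrt(33.9706) = 5.8284

5.8284


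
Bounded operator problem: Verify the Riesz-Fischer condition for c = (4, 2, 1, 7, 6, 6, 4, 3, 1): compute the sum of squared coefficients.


sum |c_n|^2 = 4^2 + 2^2 + 1^2 + 7^2 + 6^2 + 6^2 + 4^2 + 3^2 + 1^2
= 16 + 4 + 1 + 49 + 36 + 36 + 16 + 9 + 1
= 168

168


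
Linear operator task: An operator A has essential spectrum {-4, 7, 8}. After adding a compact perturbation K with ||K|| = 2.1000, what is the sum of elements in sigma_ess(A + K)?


By Weyl's theorem, the essential spectrum is invariant under compact perturbations.
sigma_ess(A + K) = sigma_ess(A) = {-4, 7, 8}
Sum = -4 + 7 + 8 = 11

11


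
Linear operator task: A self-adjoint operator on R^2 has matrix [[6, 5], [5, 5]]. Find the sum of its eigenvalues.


For a self-adjoint (symmetric) matrix, the eigenvalues are real.
The sum of eigenvalues equals the trace of the matrix.
trace = 6 + 5 = 11

11


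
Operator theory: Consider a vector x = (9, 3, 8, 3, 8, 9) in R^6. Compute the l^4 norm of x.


The l^4 norm = (sum |x_i|^4)^(1/4)
Sum of 4th powers = 6561 + 81 + 4096 + 81 + 4096 + 6561 = 21476
||x||_4 = (21476)^(1/4) = 12.1057

12.1057


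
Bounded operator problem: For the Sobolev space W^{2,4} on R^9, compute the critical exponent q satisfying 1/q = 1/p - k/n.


Using the Sobolev embedding formula: 1/q = 1/p - k/n
1/q = 1/4 - 2/9 = 1/36
q = 1/(1/36) = 36

36.0000


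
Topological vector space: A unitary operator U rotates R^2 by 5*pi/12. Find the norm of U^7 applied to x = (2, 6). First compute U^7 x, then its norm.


U is a rotation by theta = 5*pi/12
U^7 = rotation by 7*theta = 35*pi/12 = 11*pi/12 (mod 2*pi)
cos(11*pi/12) = -0.9659, sin(11*pi/12) = 0.2588
U^7 x = (-0.9659 * 2 - 0.2588 * 6, 0.2588 * 2 + -0.9659 * 6)
= (-3.4848, -5.2779)
||U^7 x|| = sqrt((-3.4848)^2 + (-5.2779)^2) = sqrt(40.0000) = 6.3246

6.3246


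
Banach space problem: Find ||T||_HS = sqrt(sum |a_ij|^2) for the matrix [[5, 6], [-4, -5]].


The Hilbert-Schmidt norm is sqrt(sum of squares of all entries).
Sum of squares = 5^2 + 6^2 + (-4)^2 + (-5)^2
= 25 + 36 + 16 + 25 = 102
||T||_HS = sqrt(102) = 10.0995

10.0995


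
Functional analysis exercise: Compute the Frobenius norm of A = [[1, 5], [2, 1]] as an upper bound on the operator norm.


||A||_F^2 = sum a_ij^2
= 1^2 + 5^2 + 2^2 + 1^2
= 1 + 25 + 4 + 1 = 31
||A||_F = sqrt(31) = 5.5678

5.5678


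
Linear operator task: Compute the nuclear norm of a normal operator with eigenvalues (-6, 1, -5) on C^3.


For a normal operator, singular values equal |eigenvalues|.
Trace norm = sum |lambda_i| = 6 + 1 + 5
= 12

12


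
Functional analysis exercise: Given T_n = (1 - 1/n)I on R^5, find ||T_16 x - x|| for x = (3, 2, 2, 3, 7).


T_16 x - x = (1 - 1/16)x - x = -x/16
||x|| = sqrt(75) = 8.6603
||T_16 x - x|| = ||x||/16 = 8.6603/16 = 0.5413

0.5413


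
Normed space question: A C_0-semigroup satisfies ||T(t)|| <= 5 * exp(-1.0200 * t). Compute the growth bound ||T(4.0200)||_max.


||T(4.0200)|| <= 5 * exp(-1.0200 * 4.0200)
= 5 * exp(-4.1004)
= 5 * 0.0166
= 0.0828

0.0828


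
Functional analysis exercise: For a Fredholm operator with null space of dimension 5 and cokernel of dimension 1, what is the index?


The Fredholm index is defined as ind(T) = dim(ker T) - dim(coker T)
= 5 - 1
= 4

4


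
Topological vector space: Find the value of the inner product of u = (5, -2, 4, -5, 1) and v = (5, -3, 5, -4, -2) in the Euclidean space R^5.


Computing the standard inner product <u, v> = sum u_i * v_i
= 5*5 + -2*-3 + 4*5 + -5*-4 + 1*-2
= 25 + 6 + 20 + 20 + -2
= 69

69


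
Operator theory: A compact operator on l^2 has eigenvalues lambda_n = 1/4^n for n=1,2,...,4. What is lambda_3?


The eigenvalue formula gives lambda_3 = 1/4^3
= 1/64
= 0.0156

0.0156


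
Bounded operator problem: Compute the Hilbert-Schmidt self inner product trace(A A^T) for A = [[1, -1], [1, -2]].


trace(A * A^T) = sum of squares of all entries
= 1^2 + (-1)^2 + 1^2 + (-2)^2
= 1 + 1 + 1 + 4
= 7

7


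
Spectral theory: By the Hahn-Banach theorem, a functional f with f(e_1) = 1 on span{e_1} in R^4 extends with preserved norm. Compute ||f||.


The norm of f is given by ||f|| = sup_{||x||=1} |f(x)|.
On span{e_1}, ||e_1|| = 1, so ||f|| = |f(e_1)| / ||e_1||
= |1| / 1 = 1.0000

1.0000


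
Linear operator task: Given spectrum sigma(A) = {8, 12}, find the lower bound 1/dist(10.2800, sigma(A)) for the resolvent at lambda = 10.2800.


dist(10.2800, {8, 12}) = min(|10.2800 - 8|, |10.2800 - 12|)
= min(2.2800, 1.7200) = 1.7200
Resolvent bound = 1/1.7200 = 0.5814

0.5814


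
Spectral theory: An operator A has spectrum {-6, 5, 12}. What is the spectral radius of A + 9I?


Spectrum of A + 9I = {3, 14, 21}
Spectral radius = max |lambda| over the shifted spectrum
= max(3, 14, 21) = 21

21


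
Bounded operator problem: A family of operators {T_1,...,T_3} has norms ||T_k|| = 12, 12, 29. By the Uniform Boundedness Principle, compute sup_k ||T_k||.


By the Uniform Boundedness Principle, the supremum of norms is finite.
sup_k ||T_k|| = max(12, 12, 29) = 29

29


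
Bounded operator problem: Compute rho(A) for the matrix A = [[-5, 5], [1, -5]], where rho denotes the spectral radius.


For a 2x2 matrix, eigenvalues satisfy lambda^2 - (trace)*lambda + det = 0
trace = -5 + -5 = -10
det = -5*-5 - 5*1 = 20
discriminant = (-10)^2 - 4*(20) = 20
spectral radius = max |eigenvalue| = 7.2361

7.2361


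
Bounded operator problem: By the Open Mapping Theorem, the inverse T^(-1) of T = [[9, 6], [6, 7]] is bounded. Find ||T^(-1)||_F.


det(T) = 9*7 - 6*6 = 27
T^(-1) = (1/27) * [[7, -6], [-6, 9]] = [[0.2593, -0.2222], [-0.2222, 0.3333]]
||T^(-1)||_F^2 = 0.2593^2 + (-0.2222)^2 + (-0.2222)^2 + 0.3333^2 = 0.2771
||T^(-1)||_F = sqrt(0.2771) = 0.5264

0.5264


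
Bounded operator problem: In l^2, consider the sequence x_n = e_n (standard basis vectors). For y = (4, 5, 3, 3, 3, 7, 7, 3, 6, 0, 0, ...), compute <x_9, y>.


x_9 = e_9 is the standard basis vector with 1 in position 9.
<x_9, y> = y_9 = 6
As n -> infinity, <x_n, y> -> 0, confirming weak convergence of (x_n) to 0.

6


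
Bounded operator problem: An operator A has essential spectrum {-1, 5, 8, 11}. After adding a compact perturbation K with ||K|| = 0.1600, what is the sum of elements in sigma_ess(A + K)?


By Weyl's theorem, the essential spectrum is invariant under compact perturbations.
sigma_ess(A + K) = sigma_ess(A) = {-1, 5, 8, 11}
Sum = -1 + 5 + 8 + 11 = 23

23


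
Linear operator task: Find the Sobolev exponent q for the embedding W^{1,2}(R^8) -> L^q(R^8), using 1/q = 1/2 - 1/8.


Using the Sobolev embedding formula: 1/q = 1/p - k/n
1/q = 1/2 - 1/8 = 3/8
q = 1/(3/8) = 8/3 = 2.6667

2.6667


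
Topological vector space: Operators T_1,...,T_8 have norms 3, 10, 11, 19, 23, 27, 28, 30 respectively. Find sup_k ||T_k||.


By the Uniform Boundedness Principle, the supremum of norms is finite.
sup_k ||T_k|| = max(3, 10, 11, 19, 23, 27, 28, 30) = 30

30


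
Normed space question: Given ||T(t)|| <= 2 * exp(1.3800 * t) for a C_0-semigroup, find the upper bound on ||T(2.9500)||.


||T(2.9500)|| <= 2 * exp(1.3800 * 2.9500)
= 2 * exp(4.0710)
= 2 * 58.6155
= 117.2311

117.2311


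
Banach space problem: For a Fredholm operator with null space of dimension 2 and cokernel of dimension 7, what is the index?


The Fredholm index is defined as ind(T) = dim(ker T) - dim(coker T)
= 2 - 7
= -5

-5


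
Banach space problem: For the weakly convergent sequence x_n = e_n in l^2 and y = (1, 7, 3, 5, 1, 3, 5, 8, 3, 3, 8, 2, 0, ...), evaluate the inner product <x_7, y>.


x_7 = e_7 is the standard basis vector with 1 in position 7.
<x_7, y> = y_7 = 5
As n -> infinity, <x_n, y> -> 0, confirming weak convergence of (x_n) to 0.

5


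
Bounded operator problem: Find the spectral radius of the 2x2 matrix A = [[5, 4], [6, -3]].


For a 2x2 matrix, eigenvalues satisfy lambda^2 - (trace)*lambda + det = 0
trace = 5 + -3 = 2
det = 5*-3 - 4*6 = -39
discriminant = 2^2 - 4*(-39) = 160
spectral radius = max |eigenvalue| = 7.3246

7.3246


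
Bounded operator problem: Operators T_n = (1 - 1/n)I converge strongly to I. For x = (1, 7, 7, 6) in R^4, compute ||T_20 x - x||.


T_20 x - x = (1 - 1/20)x - x = -x/20
||x|| = sqrt(135) = 11.6190
||T_20 x - x|| = ||x||/20 = 11.6190/20 = 0.5809

0.5809


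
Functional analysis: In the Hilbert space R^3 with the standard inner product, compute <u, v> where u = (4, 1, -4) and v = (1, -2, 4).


Computing the standard inner product <u, v> = sum u_i * v_i
= 4*1 + 1*-2 + -4*4
= 4 + -2 + -16
= -14

-14


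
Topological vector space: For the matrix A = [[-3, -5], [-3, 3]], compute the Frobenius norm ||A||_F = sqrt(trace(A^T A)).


||A||_F^2 = sum a_ij^2
= (-3)^2 + (-5)^2 + (-3)^2 + 3^2
= 9 + 25 + 9 + 9 = 52
||A||_F = sqrt(52) = 7.2111

7.2111


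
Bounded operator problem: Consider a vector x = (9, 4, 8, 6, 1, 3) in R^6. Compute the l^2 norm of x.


The l^2 norm = (sum |x_i|^2)^(1/2)
Sum of 2th powers = 81 + 16 + 64 + 36 + 1 + 9 = 207
||x||_2 = (207)^(1/2) = 14.3875

14.3875


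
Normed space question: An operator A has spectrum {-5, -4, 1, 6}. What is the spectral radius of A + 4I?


Spectrum of A + 4I = {-1, 0, 5, 10}
Spectral radius = max |lambda| over the shifted spectrum
= max(1, 0, 5, 10) = 10

10


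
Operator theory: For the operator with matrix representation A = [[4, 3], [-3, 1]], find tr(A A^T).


trace(A * A^T) = sum of squares of all entries
= 4^2 + 3^2 + (-3)^2 + 1^2
= 16 + 9 + 9 + 1
= 35

35


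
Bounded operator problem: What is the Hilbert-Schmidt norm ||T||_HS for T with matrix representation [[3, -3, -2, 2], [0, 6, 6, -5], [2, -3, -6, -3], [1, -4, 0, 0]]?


The Hilbert-Schmidt norm is sqrt(sum of squares of all entries).
Sum of squares = 3^2 + (-3)^2 + (-2)^2 + 2^2 + 0^2 + 6^2 + 6^2 + (-5)^2 + 2^2 + (-3)^2 + (-6)^2 + (-3)^2 + 1^2 + (-4)^2 + 0^2 + 0^2
= 9 + 9 + 4 + 4 + 0 + 36 + 36 + 25 + 4 + 9 + 36 + 9 + 1 + 16 + 0 + 0 = 198
||T||_HS = sqrt(198) = 14.0712

14.0712


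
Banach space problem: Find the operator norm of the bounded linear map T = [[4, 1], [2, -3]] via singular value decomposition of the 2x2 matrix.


A^T A = [[20, -2], [-2, 10]]
trace(A^T A) = 30, det(A^T A) = 196
discriminant = 30^2 - 4*196 = 116
Largest eigenvalue of A^T A = (trace + sqrt(disc))/2 = 20.3852
||T|| = sqrt(20.3852) = 4.5150

4.5150


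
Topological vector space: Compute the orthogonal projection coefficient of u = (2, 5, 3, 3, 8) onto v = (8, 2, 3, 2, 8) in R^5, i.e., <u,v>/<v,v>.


Computing <u,v> = 2*8 + 5*2 + 3*3 + 3*2 + 8*8 = 105
Computing <v,v> = 8^2 + 2^2 + 3^2 + 2^2 + 8^2 = 145
Projection coefficient = 105/145 = 0.7241

0.7241


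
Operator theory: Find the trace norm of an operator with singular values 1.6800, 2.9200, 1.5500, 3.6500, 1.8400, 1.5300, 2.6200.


The nuclear norm is the sum of all singular values.
||T||_1 = 1.6800 + 2.9200 + 1.5500 + 3.6500 + 1.8400 + 1.5300 + 2.6200
= 15.7900

15.7900


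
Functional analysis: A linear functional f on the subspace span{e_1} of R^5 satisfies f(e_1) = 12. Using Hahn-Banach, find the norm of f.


The norm of f is given by ||f|| = sup_{||x||=1} |f(x)|.
On span{e_1}, ||e_1|| = 1, so ||f|| = |f(e_1)| / ||e_1||
= |12| / 1 = 12.0000

12.0000


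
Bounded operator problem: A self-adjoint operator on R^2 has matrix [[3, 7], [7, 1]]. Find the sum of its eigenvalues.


For a self-adjoint (symmetric) matrix, the eigenvalues are real.
The sum of eigenvalues equals the trace of the matrix.
trace = 3 + 1 = 4

4


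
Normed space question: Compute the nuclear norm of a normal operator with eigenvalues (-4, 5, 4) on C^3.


For a normal operator, singular values equal |eigenvalues|.
Trace norm = sum |lambda_i| = 4 + 5 + 4
= 13

13


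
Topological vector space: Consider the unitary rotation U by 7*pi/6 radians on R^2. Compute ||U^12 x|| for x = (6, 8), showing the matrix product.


U is a rotation by theta = 7*pi/6
U^12 = rotation by 12*theta = 84*pi/6 = 0*pi/6 (mod 2*pi)
cos(0*pi/6) = 1.0000, sin(0*pi/6) = 0.0000
U^12 x = (1.0000 * 6 - 0.0000 * 8, 0.0000 * 6 + 1.0000 * 8)
= (6.0000, 8.0000)
||U^12 x|| = sqrt(6.0000^2 + 8.0000^2) = sqrt(100.0000) = 10.0000

10.0000


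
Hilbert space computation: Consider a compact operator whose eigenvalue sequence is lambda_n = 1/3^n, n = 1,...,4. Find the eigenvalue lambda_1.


The eigenvalue formula gives lambda_1 = 1/3^1
= 1/3
= 0.3333

0.3333


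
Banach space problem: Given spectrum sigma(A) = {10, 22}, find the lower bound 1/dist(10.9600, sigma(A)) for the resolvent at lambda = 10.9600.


dist(10.9600, {10, 22}) = min(|10.9600 - 10|, |10.9600 - 22|)
= min(0.9600, 11.0400) = 0.9600
Resolvent bound = 1/0.9600 = 1.0417

1.0417


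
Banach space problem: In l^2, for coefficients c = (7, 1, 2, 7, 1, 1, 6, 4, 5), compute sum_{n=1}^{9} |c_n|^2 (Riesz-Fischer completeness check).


sum |c_n|^2 = 7^2 + 1^2 + 2^2 + 7^2 + 1^2 + 1^2 + 6^2 + 4^2 + 5^2
= 49 + 1 + 4 + 49 + 1 + 1 + 36 + 16 + 25
= 182

182


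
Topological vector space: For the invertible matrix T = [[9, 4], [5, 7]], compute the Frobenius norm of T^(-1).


det(T) = 9*7 - 4*5 = 43
T^(-1) = (1/43) * [[7, -4], [-5, 9]] = [[0.1628, -0.0930], [-0.1163, 0.2093]]
||T^(-1)||_F^2 = 0.1628^2 + (-0.0930)^2 + (-0.1163)^2 + 0.2093^2 = 0.0925
||T^(-1)||_F = sqrt(0.0925) = 0.3041

0.3041


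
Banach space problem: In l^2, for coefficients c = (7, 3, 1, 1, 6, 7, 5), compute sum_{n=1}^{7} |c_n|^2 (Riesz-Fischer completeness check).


sum |c_n|^2 = 7^2 + 3^2 + 1^2 + 1^2 + 6^2 + 7^2 + 5^2
= 49 + 9 + 1 + 1 + 36 + 49 + 25
= 170

170


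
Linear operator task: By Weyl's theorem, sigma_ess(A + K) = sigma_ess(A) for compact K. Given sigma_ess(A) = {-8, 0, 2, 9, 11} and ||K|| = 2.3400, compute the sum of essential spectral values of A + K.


By Weyl's theorem, the essential spectrum is invariant under compact perturbations.
sigma_ess(A + K) = sigma_ess(A) = {-8, 0, 2, 9, 11}
Sum = -8 + 0 + 2 + 9 + 11 = 14

14


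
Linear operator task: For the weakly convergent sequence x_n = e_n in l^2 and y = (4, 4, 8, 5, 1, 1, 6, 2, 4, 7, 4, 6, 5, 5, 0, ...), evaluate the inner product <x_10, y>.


x_10 = e_10 is the standard basis vector with 1 in position 10.
<x_10, y> = y_10 = 7
As n -> infinity, <x_n, y> -> 0, confirming weak convergence of (x_n) to 0.

7


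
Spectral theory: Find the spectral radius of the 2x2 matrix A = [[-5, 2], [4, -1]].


For a 2x2 matrix, eigenvalues satisfy lambda^2 - (trace)*lambda + det = 0
trace = -5 + -1 = -6
det = -5*-1 - 2*4 = -3
discriminant = (-6)^2 - 4*(-3) = 48
spectral radius = max |eigenvalue| = 6.4641

6.4641


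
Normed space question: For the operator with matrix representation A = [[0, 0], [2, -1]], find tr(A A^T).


trace(A * A^T) = sum of squares of all entries
= 0^2 + 0^2 + 2^2 + (-1)^2
= 0 + 0 + 4 + 1
= 5

5


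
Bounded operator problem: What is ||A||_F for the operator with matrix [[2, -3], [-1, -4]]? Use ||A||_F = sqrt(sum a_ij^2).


||A||_F^2 = sum a_ij^2
= 2^2 + (-3)^2 + (-1)^2 + (-4)^2
= 4 + 9 + 1 + 16 = 30
||A||_F = sqrt(30) = 5.4772

5.4772


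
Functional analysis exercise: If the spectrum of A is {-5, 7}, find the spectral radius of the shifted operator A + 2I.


Spectrum of A + 2I = {-3, 9}
Spectral radius = max |lambda| over the shifted spectrum
= max(3, 9) = 9

9


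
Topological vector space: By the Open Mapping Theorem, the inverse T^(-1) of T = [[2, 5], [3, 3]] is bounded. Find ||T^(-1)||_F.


det(T) = 2*3 - 5*3 = -9
T^(-1) = (1/-9) * [[3, -5], [-3, 2]] = [[-0.3333, 0.5556], [0.3333, -0.2222]]
||T^(-1)||_F^2 = (-0.3333)^2 + 0.5556^2 + 0.3333^2 + (-0.2222)^2 = 0.5802
||T^(-1)||_F = sqrt(0.5802) = 0.7617

0.7617


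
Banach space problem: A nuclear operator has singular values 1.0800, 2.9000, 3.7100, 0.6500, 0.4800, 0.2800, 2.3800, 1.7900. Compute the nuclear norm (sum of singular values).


The nuclear norm is the sum of all singular values.
||T||_1 = 1.0800 + 2.9000 + 3.7100 + 0.6500 + 0.4800 + 0.2800 + 2.3800 + 1.7900
= 13.2700

13.2700


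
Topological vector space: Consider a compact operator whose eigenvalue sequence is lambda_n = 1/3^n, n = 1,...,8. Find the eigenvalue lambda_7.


The eigenvalue formula gives lambda_7 = 1/3^7
= 1/2187
= 4.5725e-04

4.5725e-04


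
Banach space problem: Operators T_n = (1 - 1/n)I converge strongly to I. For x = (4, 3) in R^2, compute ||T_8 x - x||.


T_8 x - x = (1 - 1/8)x - x = -x/8
||x|| = sqrt(25) = 5.0000
||T_8 x - x|| = ||x||/8 = 5.0000/8 = 0.6250

0.6250


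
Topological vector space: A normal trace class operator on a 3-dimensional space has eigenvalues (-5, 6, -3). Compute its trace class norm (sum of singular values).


For a normal operator, singular values equal |eigenvalues|.
Trace norm = sum |lambda_i| = 5 + 6 + 3
= 14

14


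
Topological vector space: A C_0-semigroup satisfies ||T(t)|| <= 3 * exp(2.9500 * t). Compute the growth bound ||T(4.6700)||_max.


||T(4.6700)|| <= 3 * exp(2.9500 * 4.6700)
= 3 * exp(13.7765)
= 3 * 961740.5551
= 2.8852e+06

2.8852e+06


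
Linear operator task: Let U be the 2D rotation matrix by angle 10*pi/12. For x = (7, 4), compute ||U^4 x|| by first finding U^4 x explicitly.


U is a rotation by theta = 10*pi/12
U^4 = rotation by 4*theta = 40*pi/12 = 16*pi/12 (mod 2*pi)
cos(16*pi/12) = -0.5000, sin(16*pi/12) = -0.8660
U^4 x = (-0.5000 * 7 - -0.8660 * 4, -0.8660 * 7 + -0.5000 * 4)
= (-0.0359, -8.0622)
||U^4 x|| = sqrt((-0.0359)^2 + (-8.0622)^2) = sqrt(65.0000) = 8.0623

8.0623


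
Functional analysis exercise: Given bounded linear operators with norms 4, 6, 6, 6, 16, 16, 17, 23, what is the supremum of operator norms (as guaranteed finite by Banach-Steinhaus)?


By the Uniform Boundedness Principle, the supremum of norms is finite.
sup_k ||T_k|| = max(4, 6, 6, 6, 16, 16, 17, 23) = 23

23


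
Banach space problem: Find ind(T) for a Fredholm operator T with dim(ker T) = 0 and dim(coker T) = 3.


The Fredholm index is defined as ind(T) = dim(ker T) - dim(coker T)
= 0 - 3
= -3

-3


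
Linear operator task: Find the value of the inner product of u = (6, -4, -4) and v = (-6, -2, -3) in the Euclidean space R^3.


Computing the standard inner product <u, v> = sum u_i * v_i
= 6*-6 + -4*-2 + -4*-3
= -36 + 8 + 12
= -16

-16


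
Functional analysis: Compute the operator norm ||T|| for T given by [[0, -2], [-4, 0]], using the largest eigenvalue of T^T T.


A^T A = [[16, 0], [0, 4]]
trace(A^T A) = 20, det(A^T A) = 64
discriminant = 20^2 - 4*64 = 144
Largest eigenvalue of A^T A = (trace + sqrt(disc))/2 = 16.0000
||T|| = sqrt(16.0000) = 4.0000

4.0000


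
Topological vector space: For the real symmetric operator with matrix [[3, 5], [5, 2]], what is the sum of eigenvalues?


For a self-adjoint (symmetric) matrix, the eigenvalues are real.
The sum of eigenvalues equals the trace of the matrix.
trace = 3 + 2 = 5

5


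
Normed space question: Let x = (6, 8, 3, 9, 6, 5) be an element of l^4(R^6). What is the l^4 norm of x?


The l^4 norm = (sum |x_i|^4)^(1/4)
Sum of 4th powers = 1296 + 4096 + 81 + 6561 + 1296 + 625 = 13955
||x||_4 = (13955)^(1/4) = 10.8688

10.8688


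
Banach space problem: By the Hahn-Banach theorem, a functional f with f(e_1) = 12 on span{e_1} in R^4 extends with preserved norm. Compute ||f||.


The norm of f is given by ||f|| = sup_{||x||=1} |f(x)|.
On span{e_1}, ||e_1|| = 1, so ||f|| = |f(e_1)| / ||e_1||
= |12| / 1 = 12.0000

12.0000


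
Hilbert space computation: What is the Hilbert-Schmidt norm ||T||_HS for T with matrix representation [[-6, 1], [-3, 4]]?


The Hilbert-Schmidt norm is sqrt(sum of squares of all entries).
Sum of squares = (-6)^2 + 1^2 + (-3)^2 + 4^2
= 36 + 1 + 9 + 16 = 62
||T||_HS = sqrt(62) = 7.8740

7.8740


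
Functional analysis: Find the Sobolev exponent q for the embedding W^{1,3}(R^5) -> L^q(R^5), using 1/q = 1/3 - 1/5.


Using the Sobolev embedding formula: 1/q = 1/p - k/n
1/q = 1/3 - 1/5 = 2/15
q = 1/(2/15) = 15/2 = 7.5000

7.5000


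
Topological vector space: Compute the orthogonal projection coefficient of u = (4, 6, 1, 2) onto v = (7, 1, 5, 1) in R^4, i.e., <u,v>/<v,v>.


Computing <u,v> = 4*7 + 6*1 + 1*5 + 2*1 = 41
Computing <v,v> = 7^2 + 1^2 + 5^2 + 1^2 = 76
Projection coefficient = 41/76 = 0.5395

0.5395


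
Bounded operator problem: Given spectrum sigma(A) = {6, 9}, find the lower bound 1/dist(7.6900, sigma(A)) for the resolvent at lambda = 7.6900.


dist(7.6900, {6, 9}) = min(|7.6900 - 6|, |7.6900 - 9|)
= min(1.6900, 1.3100) = 1.3100
Resolvent bound = 1/1.3100 = 0.7634

0.7634


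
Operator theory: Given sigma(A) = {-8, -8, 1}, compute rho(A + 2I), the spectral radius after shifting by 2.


Spectrum of A + 2I = {-6, -6, 3}
Spectral radius = max |lambda| over the shifted spectrum
= max(6, 6, 3) = 6

6


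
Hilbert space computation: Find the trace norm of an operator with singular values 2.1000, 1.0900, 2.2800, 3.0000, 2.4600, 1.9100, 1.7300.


The nuclear norm is the sum of all singular values.
||T||_1 = 2.1000 + 1.0900 + 2.2800 + 3.0000 + 2.4600 + 1.9100 + 1.7300
= 14.5700

14.5700


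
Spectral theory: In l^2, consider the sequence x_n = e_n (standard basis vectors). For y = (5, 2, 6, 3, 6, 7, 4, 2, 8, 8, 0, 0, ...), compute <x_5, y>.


x_5 = e_5 is the standard basis vector with 1 in position 5.
<x_5, y> = y_5 = 6
As n -> infinity, <x_n, y> -> 0, confirming weak convergence of (x_n) to 0.

6


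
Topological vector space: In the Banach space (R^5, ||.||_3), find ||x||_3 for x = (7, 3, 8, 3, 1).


The l^3 norm = (sum |x_i|^3)^(1/3)
Sum of 3th powers = 343 + 27 + 512 + 27 + 1 = 910
||x||_3 = (910)^(1/3) = 9.6905

9.6905


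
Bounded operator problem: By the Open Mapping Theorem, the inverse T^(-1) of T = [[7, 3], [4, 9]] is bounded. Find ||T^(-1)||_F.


det(T) = 7*9 - 3*4 = 51
T^(-1) = (1/51) * [[9, -3], [-4, 7]] = [[0.1765, -0.0588], [-0.0784, 0.1373]]
||T^(-1)||_F^2 = 0.1765^2 + (-0.0588)^2 + (-0.0784)^2 + 0.1373^2 = 0.0596
||T^(-1)||_F = sqrt(0.0596) = 0.2441

0.2441


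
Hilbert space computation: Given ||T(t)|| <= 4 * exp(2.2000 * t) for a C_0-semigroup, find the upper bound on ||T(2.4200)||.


||T(2.4200)|| <= 4 * exp(2.2000 * 2.4200)
= 4 * exp(5.3240)
= 4 * 205.2031
= 820.8122

820.8122


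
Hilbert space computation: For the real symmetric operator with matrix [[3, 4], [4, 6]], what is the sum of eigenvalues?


For a self-adjoint (symmetric) matrix, the eigenvalues are real.
The sum of eigenvalues equals the trace of the matrix.
trace = 3 + 6 = 9

9


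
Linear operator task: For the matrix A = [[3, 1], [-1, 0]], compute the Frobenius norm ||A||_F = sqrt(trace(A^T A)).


||A||_F^2 = sum a_ij^2
= 3^2 + 1^2 + (-1)^2 + 0^2
= 9 + 1 + 1 + 0 = 11
||A||_F = sqrt(11) = 3.3166

3.3166


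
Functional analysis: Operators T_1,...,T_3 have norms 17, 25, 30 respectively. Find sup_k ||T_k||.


By the Uniform Boundedness Principle, the supremum of norms is finite.
sup_k ||T_k|| = max(17, 25, 30) = 30

30


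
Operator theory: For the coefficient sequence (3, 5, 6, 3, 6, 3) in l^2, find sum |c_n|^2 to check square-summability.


sum |c_n|^2 = 3^2 + 5^2 + 6^2 + 3^2 + 6^2 + 3^2
= 9 + 25 + 36 + 9 + 36 + 9
= 124

124


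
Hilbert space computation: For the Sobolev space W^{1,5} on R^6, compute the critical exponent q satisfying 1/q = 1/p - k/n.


Using the Sobolev embedding formula: 1/q = 1/p - k/n
1/q = 1/5 - 1/6 = 1/30
q = 1/(1/30) = 30

30.0000


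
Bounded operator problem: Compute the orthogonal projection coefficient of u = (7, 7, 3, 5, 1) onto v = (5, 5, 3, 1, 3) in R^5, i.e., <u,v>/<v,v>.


Computing <u,v> = 7*5 + 7*5 + 3*3 + 5*1 + 1*3 = 87
Computing <v,v> = 5^2 + 5^2 + 3^2 + 1^2 + 3^2 = 69
Projection coefficient = 87/69 = 1.2609

1.2609


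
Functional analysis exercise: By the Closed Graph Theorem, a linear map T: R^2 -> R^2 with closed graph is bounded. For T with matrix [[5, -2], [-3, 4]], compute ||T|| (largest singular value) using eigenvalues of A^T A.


A^T A = [[34, -22], [-22, 20]]
trace(A^T A) = 54, det(A^T A) = 196
discriminant = 54^2 - 4*196 = 2132
Largest eigenvalue of A^T A = (trace + sqrt(disc))/2 = 50.0868
||T|| = sqrt(50.0868) = 7.0772

7.0772


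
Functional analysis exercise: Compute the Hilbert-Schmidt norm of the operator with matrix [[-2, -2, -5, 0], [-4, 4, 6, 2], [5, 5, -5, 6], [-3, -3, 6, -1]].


The Hilbert-Schmidt norm is sqrt(sum of squares of all entries).
Sum of squares = (-2)^2 + (-2)^2 + (-5)^2 + 0^2 + (-4)^2 + 4^2 + 6^2 + 2^2 + 5^2 + 5^2 + (-5)^2 + 6^2 + (-3)^2 + (-3)^2 + 6^2 + (-1)^2
= 4 + 4 + 25 + 0 + 16 + 16 + 36 + 4 + 25 + 25 + 25 + 36 + 9 + 9 + 36 + 1 = 271
||T||_HS = sqrt(271) = 16.4621

16.4621


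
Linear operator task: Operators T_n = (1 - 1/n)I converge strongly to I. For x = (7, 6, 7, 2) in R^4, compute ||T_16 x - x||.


T_16 x - x = (1 - 1/16)x - x = -x/16
||x|| = sqrt(138) = 11.7473
||T_16 x - x|| = ||x||/16 = 11.7473/16 = 0.7342

0.7342


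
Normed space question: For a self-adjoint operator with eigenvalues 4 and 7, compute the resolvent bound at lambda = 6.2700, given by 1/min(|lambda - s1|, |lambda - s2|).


dist(6.2700, {4, 7}) = min(|6.2700 - 4|, |6.2700 - 7|)
= min(2.2700, 0.7300) = 0.7300
Resolvent bound = 1/0.7300 = 1.3699

1.3699


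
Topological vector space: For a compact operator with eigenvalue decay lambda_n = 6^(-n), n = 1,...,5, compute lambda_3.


The eigenvalue formula gives lambda_3 = 1/6^3
= 1/216
= 0.0046

0.0046


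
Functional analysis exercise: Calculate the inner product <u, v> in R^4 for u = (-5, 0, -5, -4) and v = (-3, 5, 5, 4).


Computing the standard inner product <u, v> = sum u_i * v_i
= -5*-3 + 0*5 + -5*5 + -4*4
= 15 + 0 + -25 + -16
= -26

-26


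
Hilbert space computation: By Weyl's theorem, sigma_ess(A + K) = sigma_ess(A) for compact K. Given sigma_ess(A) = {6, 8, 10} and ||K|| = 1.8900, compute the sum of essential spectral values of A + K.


By Weyl's theorem, the essential spectrum is invariant under compact perturbations.
sigma_ess(A + K) = sigma_ess(A) = {6, 8, 10}
Sum = 6 + 8 + 10 = 24

24


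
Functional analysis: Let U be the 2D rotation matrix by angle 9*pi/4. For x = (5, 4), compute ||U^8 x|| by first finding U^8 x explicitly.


U is a rotation by theta = 9*pi/4
U^8 = rotation by 8*theta = 72*pi/4 = 0*pi/4 (mod 2*pi)
cos(0*pi/4) = 1.0000, sin(0*pi/4) = 0.0000
U^8 x = (1.0000 * 5 - 0.0000 * 4, 0.0000 * 5 + 1.0000 * 4)
= (5.0000, 4.0000)
||U^8 x|| = sqrt(5.0000^2 + 4.0000^2) = sqrt(41.0000) = 6.4031

6.4031


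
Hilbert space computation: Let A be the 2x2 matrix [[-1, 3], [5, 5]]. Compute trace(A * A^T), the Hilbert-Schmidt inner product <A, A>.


trace(A * A^T) = sum of squares of all entries
= (-1)^2 + 3^2 + 5^2 + 5^2
= 1 + 9 + 25 + 25
= 60

60


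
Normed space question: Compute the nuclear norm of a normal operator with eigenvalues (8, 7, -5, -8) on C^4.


For a normal operator, singular values equal |eigenvalues|.
Trace norm = sum |lambda_i| = 8 + 7 + 5 + 8
= 28

28


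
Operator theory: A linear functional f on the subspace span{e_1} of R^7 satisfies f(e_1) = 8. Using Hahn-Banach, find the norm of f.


The norm of f is given by ||f|| = sup_{||x||=1} |f(x)|.
On span{e_1}, ||e_1|| = 1, so ||f|| = |f(e_1)| / ||e_1||
= |8| / 1 = 8.0000

8.0000


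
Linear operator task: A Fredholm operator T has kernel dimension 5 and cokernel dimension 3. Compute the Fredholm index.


The Fredholm index is defined as ind(T) = dim(ker T) - dim(coker T)
= 5 - 3
= 2

2


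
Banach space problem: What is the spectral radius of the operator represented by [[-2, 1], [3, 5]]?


For a 2x2 matrix, eigenvalues satisfy lambda^2 - (trace)*lambda + det = 0
trace = -2 + 5 = 3
det = -2*5 - 1*3 = -13
discriminant = 3^2 - 4*(-13) = 61
spectral radius = max |eigenvalue| = 5.4051

5.4051


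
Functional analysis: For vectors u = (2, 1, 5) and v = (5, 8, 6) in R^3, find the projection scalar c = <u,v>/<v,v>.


Computing <u,v> = 2*5 + 1*8 + 5*6 = 48
Computing <v,v> = 5^2 + 8^2 + 6^2 = 125
Projection coefficient = 48/125 = 0.3840

0.3840
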